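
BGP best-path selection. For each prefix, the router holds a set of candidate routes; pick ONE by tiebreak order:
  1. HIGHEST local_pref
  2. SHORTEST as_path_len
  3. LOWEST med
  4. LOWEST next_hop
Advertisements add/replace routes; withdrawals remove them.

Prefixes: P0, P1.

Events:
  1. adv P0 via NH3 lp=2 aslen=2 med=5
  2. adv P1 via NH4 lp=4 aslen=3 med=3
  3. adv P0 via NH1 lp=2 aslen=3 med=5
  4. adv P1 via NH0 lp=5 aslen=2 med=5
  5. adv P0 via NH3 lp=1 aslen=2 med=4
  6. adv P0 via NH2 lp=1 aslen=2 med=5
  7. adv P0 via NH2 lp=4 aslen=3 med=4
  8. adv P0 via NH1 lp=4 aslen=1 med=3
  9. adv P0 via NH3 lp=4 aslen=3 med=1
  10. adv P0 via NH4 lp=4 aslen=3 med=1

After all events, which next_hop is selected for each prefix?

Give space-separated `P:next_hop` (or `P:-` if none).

Answer: P0:NH1 P1:NH0

Derivation:
Op 1: best P0=NH3 P1=-
Op 2: best P0=NH3 P1=NH4
Op 3: best P0=NH3 P1=NH4
Op 4: best P0=NH3 P1=NH0
Op 5: best P0=NH1 P1=NH0
Op 6: best P0=NH1 P1=NH0
Op 7: best P0=NH2 P1=NH0
Op 8: best P0=NH1 P1=NH0
Op 9: best P0=NH1 P1=NH0
Op 10: best P0=NH1 P1=NH0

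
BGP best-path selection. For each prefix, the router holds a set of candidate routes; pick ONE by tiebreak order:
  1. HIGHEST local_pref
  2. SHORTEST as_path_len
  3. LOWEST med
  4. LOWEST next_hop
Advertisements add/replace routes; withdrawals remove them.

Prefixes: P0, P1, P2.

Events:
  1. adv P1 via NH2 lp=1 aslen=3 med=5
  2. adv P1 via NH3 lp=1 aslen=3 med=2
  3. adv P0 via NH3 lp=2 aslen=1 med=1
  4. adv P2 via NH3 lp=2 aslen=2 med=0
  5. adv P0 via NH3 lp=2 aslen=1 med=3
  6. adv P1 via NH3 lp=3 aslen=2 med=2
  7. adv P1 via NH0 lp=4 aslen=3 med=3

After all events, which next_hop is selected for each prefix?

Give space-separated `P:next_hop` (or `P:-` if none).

Op 1: best P0=- P1=NH2 P2=-
Op 2: best P0=- P1=NH3 P2=-
Op 3: best P0=NH3 P1=NH3 P2=-
Op 4: best P0=NH3 P1=NH3 P2=NH3
Op 5: best P0=NH3 P1=NH3 P2=NH3
Op 6: best P0=NH3 P1=NH3 P2=NH3
Op 7: best P0=NH3 P1=NH0 P2=NH3

Answer: P0:NH3 P1:NH0 P2:NH3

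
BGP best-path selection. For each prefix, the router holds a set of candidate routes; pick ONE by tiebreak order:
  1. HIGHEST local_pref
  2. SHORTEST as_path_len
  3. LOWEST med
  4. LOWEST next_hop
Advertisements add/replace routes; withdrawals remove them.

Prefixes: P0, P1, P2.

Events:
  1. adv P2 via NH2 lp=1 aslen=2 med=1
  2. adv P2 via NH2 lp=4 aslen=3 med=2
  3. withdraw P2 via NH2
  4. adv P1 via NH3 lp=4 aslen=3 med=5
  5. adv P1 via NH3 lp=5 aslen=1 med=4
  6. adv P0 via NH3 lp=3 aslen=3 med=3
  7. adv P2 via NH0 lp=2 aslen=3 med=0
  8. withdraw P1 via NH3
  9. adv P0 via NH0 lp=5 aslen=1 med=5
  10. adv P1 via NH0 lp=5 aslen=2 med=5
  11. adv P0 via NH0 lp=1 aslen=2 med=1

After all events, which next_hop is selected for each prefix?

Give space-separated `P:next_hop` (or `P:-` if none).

Answer: P0:NH3 P1:NH0 P2:NH0

Derivation:
Op 1: best P0=- P1=- P2=NH2
Op 2: best P0=- P1=- P2=NH2
Op 3: best P0=- P1=- P2=-
Op 4: best P0=- P1=NH3 P2=-
Op 5: best P0=- P1=NH3 P2=-
Op 6: best P0=NH3 P1=NH3 P2=-
Op 7: best P0=NH3 P1=NH3 P2=NH0
Op 8: best P0=NH3 P1=- P2=NH0
Op 9: best P0=NH0 P1=- P2=NH0
Op 10: best P0=NH0 P1=NH0 P2=NH0
Op 11: best P0=NH3 P1=NH0 P2=NH0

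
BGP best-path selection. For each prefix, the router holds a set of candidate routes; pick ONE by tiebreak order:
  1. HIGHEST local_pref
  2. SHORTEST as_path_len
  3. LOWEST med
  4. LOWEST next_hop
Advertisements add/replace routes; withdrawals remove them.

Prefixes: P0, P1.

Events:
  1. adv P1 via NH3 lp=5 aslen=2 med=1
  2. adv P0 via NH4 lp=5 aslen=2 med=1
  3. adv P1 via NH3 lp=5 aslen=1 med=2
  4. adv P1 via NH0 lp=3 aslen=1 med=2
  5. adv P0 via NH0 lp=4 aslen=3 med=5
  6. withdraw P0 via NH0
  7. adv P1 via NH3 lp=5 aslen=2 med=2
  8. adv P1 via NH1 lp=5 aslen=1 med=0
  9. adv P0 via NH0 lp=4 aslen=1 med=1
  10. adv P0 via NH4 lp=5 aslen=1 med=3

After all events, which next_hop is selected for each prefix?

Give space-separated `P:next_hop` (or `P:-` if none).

Op 1: best P0=- P1=NH3
Op 2: best P0=NH4 P1=NH3
Op 3: best P0=NH4 P1=NH3
Op 4: best P0=NH4 P1=NH3
Op 5: best P0=NH4 P1=NH3
Op 6: best P0=NH4 P1=NH3
Op 7: best P0=NH4 P1=NH3
Op 8: best P0=NH4 P1=NH1
Op 9: best P0=NH4 P1=NH1
Op 10: best P0=NH4 P1=NH1

Answer: P0:NH4 P1:NH1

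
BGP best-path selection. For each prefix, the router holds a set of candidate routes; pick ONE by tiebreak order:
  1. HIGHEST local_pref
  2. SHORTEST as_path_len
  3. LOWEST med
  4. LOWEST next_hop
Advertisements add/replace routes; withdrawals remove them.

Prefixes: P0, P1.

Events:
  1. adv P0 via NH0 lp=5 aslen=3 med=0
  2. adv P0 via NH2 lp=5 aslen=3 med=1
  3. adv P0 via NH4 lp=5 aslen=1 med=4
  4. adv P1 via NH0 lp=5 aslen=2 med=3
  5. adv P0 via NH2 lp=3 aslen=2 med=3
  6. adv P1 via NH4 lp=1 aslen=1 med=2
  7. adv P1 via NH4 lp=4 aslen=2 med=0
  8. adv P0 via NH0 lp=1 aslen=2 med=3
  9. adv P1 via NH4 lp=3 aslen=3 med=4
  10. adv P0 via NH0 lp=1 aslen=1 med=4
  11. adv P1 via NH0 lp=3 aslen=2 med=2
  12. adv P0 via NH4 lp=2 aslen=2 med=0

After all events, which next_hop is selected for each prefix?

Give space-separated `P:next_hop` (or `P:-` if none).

Op 1: best P0=NH0 P1=-
Op 2: best P0=NH0 P1=-
Op 3: best P0=NH4 P1=-
Op 4: best P0=NH4 P1=NH0
Op 5: best P0=NH4 P1=NH0
Op 6: best P0=NH4 P1=NH0
Op 7: best P0=NH4 P1=NH0
Op 8: best P0=NH4 P1=NH0
Op 9: best P0=NH4 P1=NH0
Op 10: best P0=NH4 P1=NH0
Op 11: best P0=NH4 P1=NH0
Op 12: best P0=NH2 P1=NH0

Answer: P0:NH2 P1:NH0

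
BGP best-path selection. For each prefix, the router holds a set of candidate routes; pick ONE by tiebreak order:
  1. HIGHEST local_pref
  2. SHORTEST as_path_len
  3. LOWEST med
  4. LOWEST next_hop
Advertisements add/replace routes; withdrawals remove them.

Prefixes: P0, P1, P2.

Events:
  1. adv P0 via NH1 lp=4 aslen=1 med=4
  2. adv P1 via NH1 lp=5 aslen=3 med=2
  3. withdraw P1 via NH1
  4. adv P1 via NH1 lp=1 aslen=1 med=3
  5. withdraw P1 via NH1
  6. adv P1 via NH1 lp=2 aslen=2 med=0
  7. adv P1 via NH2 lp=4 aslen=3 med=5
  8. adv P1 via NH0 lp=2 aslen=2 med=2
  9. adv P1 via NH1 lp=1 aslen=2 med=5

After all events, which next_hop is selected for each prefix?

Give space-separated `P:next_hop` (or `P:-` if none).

Op 1: best P0=NH1 P1=- P2=-
Op 2: best P0=NH1 P1=NH1 P2=-
Op 3: best P0=NH1 P1=- P2=-
Op 4: best P0=NH1 P1=NH1 P2=-
Op 5: best P0=NH1 P1=- P2=-
Op 6: best P0=NH1 P1=NH1 P2=-
Op 7: best P0=NH1 P1=NH2 P2=-
Op 8: best P0=NH1 P1=NH2 P2=-
Op 9: best P0=NH1 P1=NH2 P2=-

Answer: P0:NH1 P1:NH2 P2:-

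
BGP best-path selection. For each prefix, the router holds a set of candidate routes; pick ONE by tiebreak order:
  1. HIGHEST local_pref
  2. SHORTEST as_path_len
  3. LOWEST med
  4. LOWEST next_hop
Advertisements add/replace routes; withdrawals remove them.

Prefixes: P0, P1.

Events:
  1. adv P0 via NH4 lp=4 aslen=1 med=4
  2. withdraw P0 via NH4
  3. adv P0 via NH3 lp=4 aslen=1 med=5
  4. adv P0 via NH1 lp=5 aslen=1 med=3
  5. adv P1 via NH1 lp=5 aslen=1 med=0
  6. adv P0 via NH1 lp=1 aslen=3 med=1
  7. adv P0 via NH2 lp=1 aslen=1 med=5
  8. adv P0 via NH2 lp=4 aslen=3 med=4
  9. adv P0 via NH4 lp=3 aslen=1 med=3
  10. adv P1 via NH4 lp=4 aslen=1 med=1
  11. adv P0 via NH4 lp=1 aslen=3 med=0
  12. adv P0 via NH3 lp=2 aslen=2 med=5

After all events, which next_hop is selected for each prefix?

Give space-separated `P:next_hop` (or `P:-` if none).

Answer: P0:NH2 P1:NH1

Derivation:
Op 1: best P0=NH4 P1=-
Op 2: best P0=- P1=-
Op 3: best P0=NH3 P1=-
Op 4: best P0=NH1 P1=-
Op 5: best P0=NH1 P1=NH1
Op 6: best P0=NH3 P1=NH1
Op 7: best P0=NH3 P1=NH1
Op 8: best P0=NH3 P1=NH1
Op 9: best P0=NH3 P1=NH1
Op 10: best P0=NH3 P1=NH1
Op 11: best P0=NH3 P1=NH1
Op 12: best P0=NH2 P1=NH1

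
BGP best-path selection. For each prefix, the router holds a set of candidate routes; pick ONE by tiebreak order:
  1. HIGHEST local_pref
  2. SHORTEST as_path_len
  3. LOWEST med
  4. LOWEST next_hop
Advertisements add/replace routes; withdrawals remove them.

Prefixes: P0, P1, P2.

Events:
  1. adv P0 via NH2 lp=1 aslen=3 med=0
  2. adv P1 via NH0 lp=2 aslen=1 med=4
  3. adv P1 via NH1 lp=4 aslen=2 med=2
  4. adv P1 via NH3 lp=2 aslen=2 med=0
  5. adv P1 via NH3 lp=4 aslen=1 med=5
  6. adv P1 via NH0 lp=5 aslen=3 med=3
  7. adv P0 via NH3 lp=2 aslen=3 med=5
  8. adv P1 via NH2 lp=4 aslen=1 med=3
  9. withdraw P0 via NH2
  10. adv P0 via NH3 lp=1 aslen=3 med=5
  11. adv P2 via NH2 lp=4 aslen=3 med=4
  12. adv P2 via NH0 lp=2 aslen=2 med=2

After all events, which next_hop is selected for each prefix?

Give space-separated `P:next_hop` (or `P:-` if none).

Op 1: best P0=NH2 P1=- P2=-
Op 2: best P0=NH2 P1=NH0 P2=-
Op 3: best P0=NH2 P1=NH1 P2=-
Op 4: best P0=NH2 P1=NH1 P2=-
Op 5: best P0=NH2 P1=NH3 P2=-
Op 6: best P0=NH2 P1=NH0 P2=-
Op 7: best P0=NH3 P1=NH0 P2=-
Op 8: best P0=NH3 P1=NH0 P2=-
Op 9: best P0=NH3 P1=NH0 P2=-
Op 10: best P0=NH3 P1=NH0 P2=-
Op 11: best P0=NH3 P1=NH0 P2=NH2
Op 12: best P0=NH3 P1=NH0 P2=NH2

Answer: P0:NH3 P1:NH0 P2:NH2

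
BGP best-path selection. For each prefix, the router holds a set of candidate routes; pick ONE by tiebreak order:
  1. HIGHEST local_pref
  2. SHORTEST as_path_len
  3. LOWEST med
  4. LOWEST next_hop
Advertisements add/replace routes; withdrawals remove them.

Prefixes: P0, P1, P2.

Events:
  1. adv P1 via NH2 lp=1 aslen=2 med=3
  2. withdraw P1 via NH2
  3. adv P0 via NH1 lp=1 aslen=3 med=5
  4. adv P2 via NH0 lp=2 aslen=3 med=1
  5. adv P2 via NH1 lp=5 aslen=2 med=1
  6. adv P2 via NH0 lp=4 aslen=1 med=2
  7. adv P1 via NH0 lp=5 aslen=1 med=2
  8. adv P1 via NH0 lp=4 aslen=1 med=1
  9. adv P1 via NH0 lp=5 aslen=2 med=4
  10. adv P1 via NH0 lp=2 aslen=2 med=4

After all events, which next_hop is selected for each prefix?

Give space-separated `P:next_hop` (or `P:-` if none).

Answer: P0:NH1 P1:NH0 P2:NH1

Derivation:
Op 1: best P0=- P1=NH2 P2=-
Op 2: best P0=- P1=- P2=-
Op 3: best P0=NH1 P1=- P2=-
Op 4: best P0=NH1 P1=- P2=NH0
Op 5: best P0=NH1 P1=- P2=NH1
Op 6: best P0=NH1 P1=- P2=NH1
Op 7: best P0=NH1 P1=NH0 P2=NH1
Op 8: best P0=NH1 P1=NH0 P2=NH1
Op 9: best P0=NH1 P1=NH0 P2=NH1
Op 10: best P0=NH1 P1=NH0 P2=NH1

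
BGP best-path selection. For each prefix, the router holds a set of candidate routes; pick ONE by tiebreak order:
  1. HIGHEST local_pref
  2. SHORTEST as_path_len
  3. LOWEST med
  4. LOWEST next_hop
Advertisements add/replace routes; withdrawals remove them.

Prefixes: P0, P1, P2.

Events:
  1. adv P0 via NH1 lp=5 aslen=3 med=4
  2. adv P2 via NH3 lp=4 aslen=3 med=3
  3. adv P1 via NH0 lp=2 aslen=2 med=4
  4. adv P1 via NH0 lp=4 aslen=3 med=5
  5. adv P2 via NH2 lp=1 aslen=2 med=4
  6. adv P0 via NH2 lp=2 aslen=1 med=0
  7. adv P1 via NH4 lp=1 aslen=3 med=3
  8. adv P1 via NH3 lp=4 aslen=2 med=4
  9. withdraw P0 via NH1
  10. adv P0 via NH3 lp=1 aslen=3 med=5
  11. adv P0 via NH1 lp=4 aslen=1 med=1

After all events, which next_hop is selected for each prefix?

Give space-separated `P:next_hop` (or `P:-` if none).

Answer: P0:NH1 P1:NH3 P2:NH3

Derivation:
Op 1: best P0=NH1 P1=- P2=-
Op 2: best P0=NH1 P1=- P2=NH3
Op 3: best P0=NH1 P1=NH0 P2=NH3
Op 4: best P0=NH1 P1=NH0 P2=NH3
Op 5: best P0=NH1 P1=NH0 P2=NH3
Op 6: best P0=NH1 P1=NH0 P2=NH3
Op 7: best P0=NH1 P1=NH0 P2=NH3
Op 8: best P0=NH1 P1=NH3 P2=NH3
Op 9: best P0=NH2 P1=NH3 P2=NH3
Op 10: best P0=NH2 P1=NH3 P2=NH3
Op 11: best P0=NH1 P1=NH3 P2=NH3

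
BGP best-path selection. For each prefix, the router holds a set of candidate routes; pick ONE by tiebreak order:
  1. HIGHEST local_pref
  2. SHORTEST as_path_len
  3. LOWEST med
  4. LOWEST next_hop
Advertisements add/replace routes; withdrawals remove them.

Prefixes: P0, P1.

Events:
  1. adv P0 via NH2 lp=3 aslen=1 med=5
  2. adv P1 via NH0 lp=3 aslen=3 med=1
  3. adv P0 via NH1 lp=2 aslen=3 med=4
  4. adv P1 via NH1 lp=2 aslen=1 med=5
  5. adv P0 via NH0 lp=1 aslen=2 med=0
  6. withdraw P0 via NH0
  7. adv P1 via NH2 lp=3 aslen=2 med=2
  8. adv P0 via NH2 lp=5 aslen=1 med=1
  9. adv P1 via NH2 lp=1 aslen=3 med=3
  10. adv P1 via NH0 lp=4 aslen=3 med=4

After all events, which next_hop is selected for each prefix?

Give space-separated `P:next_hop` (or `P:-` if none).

Answer: P0:NH2 P1:NH0

Derivation:
Op 1: best P0=NH2 P1=-
Op 2: best P0=NH2 P1=NH0
Op 3: best P0=NH2 P1=NH0
Op 4: best P0=NH2 P1=NH0
Op 5: best P0=NH2 P1=NH0
Op 6: best P0=NH2 P1=NH0
Op 7: best P0=NH2 P1=NH2
Op 8: best P0=NH2 P1=NH2
Op 9: best P0=NH2 P1=NH0
Op 10: best P0=NH2 P1=NH0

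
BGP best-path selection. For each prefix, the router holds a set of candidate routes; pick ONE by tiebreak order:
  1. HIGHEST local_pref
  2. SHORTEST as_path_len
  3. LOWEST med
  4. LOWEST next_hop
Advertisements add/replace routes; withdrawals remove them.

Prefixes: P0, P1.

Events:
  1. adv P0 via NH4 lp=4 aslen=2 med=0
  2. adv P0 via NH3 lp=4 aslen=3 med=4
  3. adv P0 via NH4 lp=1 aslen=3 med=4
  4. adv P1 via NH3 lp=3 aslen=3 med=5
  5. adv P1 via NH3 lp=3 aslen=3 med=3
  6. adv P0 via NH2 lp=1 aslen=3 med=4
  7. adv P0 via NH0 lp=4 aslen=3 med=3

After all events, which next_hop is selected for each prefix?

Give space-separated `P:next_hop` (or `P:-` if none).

Op 1: best P0=NH4 P1=-
Op 2: best P0=NH4 P1=-
Op 3: best P0=NH3 P1=-
Op 4: best P0=NH3 P1=NH3
Op 5: best P0=NH3 P1=NH3
Op 6: best P0=NH3 P1=NH3
Op 7: best P0=NH0 P1=NH3

Answer: P0:NH0 P1:NH3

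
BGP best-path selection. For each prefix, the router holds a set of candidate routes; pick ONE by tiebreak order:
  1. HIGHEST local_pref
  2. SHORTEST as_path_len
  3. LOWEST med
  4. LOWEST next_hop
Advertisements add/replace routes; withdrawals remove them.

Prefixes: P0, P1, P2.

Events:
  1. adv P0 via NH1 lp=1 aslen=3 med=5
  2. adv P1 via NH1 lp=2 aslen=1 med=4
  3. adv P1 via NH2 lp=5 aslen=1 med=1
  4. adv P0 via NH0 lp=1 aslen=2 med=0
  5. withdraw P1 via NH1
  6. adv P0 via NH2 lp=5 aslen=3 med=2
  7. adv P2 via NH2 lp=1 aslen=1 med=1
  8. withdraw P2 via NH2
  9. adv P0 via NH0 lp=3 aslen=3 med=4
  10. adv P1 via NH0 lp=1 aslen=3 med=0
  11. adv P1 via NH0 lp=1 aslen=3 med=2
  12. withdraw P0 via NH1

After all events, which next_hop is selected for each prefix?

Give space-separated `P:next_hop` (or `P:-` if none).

Answer: P0:NH2 P1:NH2 P2:-

Derivation:
Op 1: best P0=NH1 P1=- P2=-
Op 2: best P0=NH1 P1=NH1 P2=-
Op 3: best P0=NH1 P1=NH2 P2=-
Op 4: best P0=NH0 P1=NH2 P2=-
Op 5: best P0=NH0 P1=NH2 P2=-
Op 6: best P0=NH2 P1=NH2 P2=-
Op 7: best P0=NH2 P1=NH2 P2=NH2
Op 8: best P0=NH2 P1=NH2 P2=-
Op 9: best P0=NH2 P1=NH2 P2=-
Op 10: best P0=NH2 P1=NH2 P2=-
Op 11: best P0=NH2 P1=NH2 P2=-
Op 12: best P0=NH2 P1=NH2 P2=-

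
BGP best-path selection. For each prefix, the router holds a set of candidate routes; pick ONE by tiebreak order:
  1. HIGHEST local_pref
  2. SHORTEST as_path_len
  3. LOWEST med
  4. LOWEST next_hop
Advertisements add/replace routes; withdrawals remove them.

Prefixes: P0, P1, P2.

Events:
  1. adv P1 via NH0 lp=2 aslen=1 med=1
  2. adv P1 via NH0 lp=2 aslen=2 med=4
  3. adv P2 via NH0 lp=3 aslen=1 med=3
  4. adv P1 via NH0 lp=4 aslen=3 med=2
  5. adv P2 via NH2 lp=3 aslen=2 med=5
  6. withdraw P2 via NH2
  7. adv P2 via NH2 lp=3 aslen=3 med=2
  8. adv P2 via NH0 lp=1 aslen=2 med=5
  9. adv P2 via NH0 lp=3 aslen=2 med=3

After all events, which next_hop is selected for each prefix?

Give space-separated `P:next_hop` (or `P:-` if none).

Answer: P0:- P1:NH0 P2:NH0

Derivation:
Op 1: best P0=- P1=NH0 P2=-
Op 2: best P0=- P1=NH0 P2=-
Op 3: best P0=- P1=NH0 P2=NH0
Op 4: best P0=- P1=NH0 P2=NH0
Op 5: best P0=- P1=NH0 P2=NH0
Op 6: best P0=- P1=NH0 P2=NH0
Op 7: best P0=- P1=NH0 P2=NH0
Op 8: best P0=- P1=NH0 P2=NH2
Op 9: best P0=- P1=NH0 P2=NH0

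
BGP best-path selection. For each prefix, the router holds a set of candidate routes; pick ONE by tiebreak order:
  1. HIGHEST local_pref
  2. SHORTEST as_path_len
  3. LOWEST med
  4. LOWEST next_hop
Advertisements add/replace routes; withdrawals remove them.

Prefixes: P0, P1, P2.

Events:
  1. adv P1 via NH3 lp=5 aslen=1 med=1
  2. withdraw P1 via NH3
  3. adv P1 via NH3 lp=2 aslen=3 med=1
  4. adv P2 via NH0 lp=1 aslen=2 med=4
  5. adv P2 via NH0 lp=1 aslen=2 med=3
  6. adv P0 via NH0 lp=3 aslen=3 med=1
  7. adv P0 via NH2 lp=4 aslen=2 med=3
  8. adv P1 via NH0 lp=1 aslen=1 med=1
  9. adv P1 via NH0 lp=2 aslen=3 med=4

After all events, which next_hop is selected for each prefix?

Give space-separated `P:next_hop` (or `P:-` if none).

Answer: P0:NH2 P1:NH3 P2:NH0

Derivation:
Op 1: best P0=- P1=NH3 P2=-
Op 2: best P0=- P1=- P2=-
Op 3: best P0=- P1=NH3 P2=-
Op 4: best P0=- P1=NH3 P2=NH0
Op 5: best P0=- P1=NH3 P2=NH0
Op 6: best P0=NH0 P1=NH3 P2=NH0
Op 7: best P0=NH2 P1=NH3 P2=NH0
Op 8: best P0=NH2 P1=NH3 P2=NH0
Op 9: best P0=NH2 P1=NH3 P2=NH0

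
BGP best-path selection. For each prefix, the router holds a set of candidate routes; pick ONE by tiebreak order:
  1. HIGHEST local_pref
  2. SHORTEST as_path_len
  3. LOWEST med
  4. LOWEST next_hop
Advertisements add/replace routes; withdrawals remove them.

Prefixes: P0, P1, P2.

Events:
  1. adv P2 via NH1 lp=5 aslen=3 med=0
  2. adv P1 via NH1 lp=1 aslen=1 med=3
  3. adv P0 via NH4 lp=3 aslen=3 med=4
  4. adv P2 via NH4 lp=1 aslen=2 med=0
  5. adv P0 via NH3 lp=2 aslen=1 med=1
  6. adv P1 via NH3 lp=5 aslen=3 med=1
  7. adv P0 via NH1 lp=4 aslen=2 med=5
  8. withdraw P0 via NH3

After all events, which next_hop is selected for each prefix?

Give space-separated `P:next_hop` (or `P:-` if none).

Answer: P0:NH1 P1:NH3 P2:NH1

Derivation:
Op 1: best P0=- P1=- P2=NH1
Op 2: best P0=- P1=NH1 P2=NH1
Op 3: best P0=NH4 P1=NH1 P2=NH1
Op 4: best P0=NH4 P1=NH1 P2=NH1
Op 5: best P0=NH4 P1=NH1 P2=NH1
Op 6: best P0=NH4 P1=NH3 P2=NH1
Op 7: best P0=NH1 P1=NH3 P2=NH1
Op 8: best P0=NH1 P1=NH3 P2=NH1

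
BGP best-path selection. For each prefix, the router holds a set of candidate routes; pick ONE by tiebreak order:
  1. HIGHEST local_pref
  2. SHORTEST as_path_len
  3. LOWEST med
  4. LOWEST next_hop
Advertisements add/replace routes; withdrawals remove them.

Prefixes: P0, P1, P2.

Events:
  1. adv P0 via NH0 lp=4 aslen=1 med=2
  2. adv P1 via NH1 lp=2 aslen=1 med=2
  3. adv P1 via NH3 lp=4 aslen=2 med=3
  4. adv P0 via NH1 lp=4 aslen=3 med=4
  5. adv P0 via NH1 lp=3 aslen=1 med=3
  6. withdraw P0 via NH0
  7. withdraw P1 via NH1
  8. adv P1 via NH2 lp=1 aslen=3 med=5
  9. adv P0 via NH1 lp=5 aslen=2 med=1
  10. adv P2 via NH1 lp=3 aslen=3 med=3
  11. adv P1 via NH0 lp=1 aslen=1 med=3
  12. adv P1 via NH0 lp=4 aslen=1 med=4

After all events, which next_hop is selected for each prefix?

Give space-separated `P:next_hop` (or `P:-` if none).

Answer: P0:NH1 P1:NH0 P2:NH1

Derivation:
Op 1: best P0=NH0 P1=- P2=-
Op 2: best P0=NH0 P1=NH1 P2=-
Op 3: best P0=NH0 P1=NH3 P2=-
Op 4: best P0=NH0 P1=NH3 P2=-
Op 5: best P0=NH0 P1=NH3 P2=-
Op 6: best P0=NH1 P1=NH3 P2=-
Op 7: best P0=NH1 P1=NH3 P2=-
Op 8: best P0=NH1 P1=NH3 P2=-
Op 9: best P0=NH1 P1=NH3 P2=-
Op 10: best P0=NH1 P1=NH3 P2=NH1
Op 11: best P0=NH1 P1=NH3 P2=NH1
Op 12: best P0=NH1 P1=NH0 P2=NH1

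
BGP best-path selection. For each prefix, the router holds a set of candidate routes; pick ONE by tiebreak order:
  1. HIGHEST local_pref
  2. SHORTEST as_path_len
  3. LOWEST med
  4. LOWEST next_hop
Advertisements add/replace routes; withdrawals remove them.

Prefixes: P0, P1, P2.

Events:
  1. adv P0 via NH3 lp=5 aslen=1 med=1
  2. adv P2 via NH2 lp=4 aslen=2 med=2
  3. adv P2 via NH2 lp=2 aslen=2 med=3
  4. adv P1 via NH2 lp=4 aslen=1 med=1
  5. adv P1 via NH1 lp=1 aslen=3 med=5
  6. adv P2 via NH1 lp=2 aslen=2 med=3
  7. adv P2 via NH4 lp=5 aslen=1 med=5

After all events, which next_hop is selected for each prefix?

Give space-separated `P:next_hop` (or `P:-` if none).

Op 1: best P0=NH3 P1=- P2=-
Op 2: best P0=NH3 P1=- P2=NH2
Op 3: best P0=NH3 P1=- P2=NH2
Op 4: best P0=NH3 P1=NH2 P2=NH2
Op 5: best P0=NH3 P1=NH2 P2=NH2
Op 6: best P0=NH3 P1=NH2 P2=NH1
Op 7: best P0=NH3 P1=NH2 P2=NH4

Answer: P0:NH3 P1:NH2 P2:NH4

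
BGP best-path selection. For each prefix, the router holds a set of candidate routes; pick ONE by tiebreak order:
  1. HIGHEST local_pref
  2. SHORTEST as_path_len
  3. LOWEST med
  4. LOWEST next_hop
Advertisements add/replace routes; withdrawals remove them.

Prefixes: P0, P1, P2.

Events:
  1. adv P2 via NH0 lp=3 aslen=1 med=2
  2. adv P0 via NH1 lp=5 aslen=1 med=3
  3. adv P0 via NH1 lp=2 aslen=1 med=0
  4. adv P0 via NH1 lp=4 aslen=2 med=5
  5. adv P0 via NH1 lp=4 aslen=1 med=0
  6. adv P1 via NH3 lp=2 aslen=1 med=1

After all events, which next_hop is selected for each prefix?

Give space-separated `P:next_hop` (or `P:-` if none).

Op 1: best P0=- P1=- P2=NH0
Op 2: best P0=NH1 P1=- P2=NH0
Op 3: best P0=NH1 P1=- P2=NH0
Op 4: best P0=NH1 P1=- P2=NH0
Op 5: best P0=NH1 P1=- P2=NH0
Op 6: best P0=NH1 P1=NH3 P2=NH0

Answer: P0:NH1 P1:NH3 P2:NH0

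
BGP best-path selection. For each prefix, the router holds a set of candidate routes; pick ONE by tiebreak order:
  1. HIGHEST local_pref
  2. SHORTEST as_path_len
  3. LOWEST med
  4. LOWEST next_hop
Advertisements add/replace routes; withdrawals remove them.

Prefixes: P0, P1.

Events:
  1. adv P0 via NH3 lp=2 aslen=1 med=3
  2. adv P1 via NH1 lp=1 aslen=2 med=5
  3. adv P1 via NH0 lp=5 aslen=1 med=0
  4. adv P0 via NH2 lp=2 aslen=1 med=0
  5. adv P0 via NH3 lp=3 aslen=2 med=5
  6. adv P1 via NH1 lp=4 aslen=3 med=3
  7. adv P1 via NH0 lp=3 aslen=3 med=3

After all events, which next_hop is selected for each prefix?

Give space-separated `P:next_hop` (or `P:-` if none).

Op 1: best P0=NH3 P1=-
Op 2: best P0=NH3 P1=NH1
Op 3: best P0=NH3 P1=NH0
Op 4: best P0=NH2 P1=NH0
Op 5: best P0=NH3 P1=NH0
Op 6: best P0=NH3 P1=NH0
Op 7: best P0=NH3 P1=NH1

Answer: P0:NH3 P1:NH1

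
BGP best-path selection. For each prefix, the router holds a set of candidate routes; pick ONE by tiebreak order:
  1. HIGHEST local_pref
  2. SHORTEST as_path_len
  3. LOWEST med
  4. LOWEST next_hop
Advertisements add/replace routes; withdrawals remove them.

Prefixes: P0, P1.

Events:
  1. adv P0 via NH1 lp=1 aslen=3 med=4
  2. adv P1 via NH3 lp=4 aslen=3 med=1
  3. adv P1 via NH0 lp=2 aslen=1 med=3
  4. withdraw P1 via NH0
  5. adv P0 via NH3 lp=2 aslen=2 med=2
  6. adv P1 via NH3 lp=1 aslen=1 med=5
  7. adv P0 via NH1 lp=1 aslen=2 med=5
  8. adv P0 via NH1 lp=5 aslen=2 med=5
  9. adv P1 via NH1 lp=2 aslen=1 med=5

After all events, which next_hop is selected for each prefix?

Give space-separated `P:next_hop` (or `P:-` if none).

Answer: P0:NH1 P1:NH1

Derivation:
Op 1: best P0=NH1 P1=-
Op 2: best P0=NH1 P1=NH3
Op 3: best P0=NH1 P1=NH3
Op 4: best P0=NH1 P1=NH3
Op 5: best P0=NH3 P1=NH3
Op 6: best P0=NH3 P1=NH3
Op 7: best P0=NH3 P1=NH3
Op 8: best P0=NH1 P1=NH3
Op 9: best P0=NH1 P1=NH1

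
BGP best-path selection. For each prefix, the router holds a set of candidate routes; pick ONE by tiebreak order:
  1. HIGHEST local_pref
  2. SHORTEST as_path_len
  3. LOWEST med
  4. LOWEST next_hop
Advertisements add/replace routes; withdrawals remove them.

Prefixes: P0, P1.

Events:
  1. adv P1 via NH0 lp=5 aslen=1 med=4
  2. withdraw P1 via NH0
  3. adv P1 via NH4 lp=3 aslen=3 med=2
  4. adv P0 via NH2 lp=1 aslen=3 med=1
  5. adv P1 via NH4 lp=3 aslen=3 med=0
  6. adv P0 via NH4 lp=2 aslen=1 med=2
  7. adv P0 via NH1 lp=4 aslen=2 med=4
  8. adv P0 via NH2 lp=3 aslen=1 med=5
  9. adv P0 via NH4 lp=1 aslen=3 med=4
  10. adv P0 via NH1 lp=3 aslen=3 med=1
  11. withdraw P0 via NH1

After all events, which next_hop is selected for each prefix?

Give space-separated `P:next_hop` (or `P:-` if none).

Answer: P0:NH2 P1:NH4

Derivation:
Op 1: best P0=- P1=NH0
Op 2: best P0=- P1=-
Op 3: best P0=- P1=NH4
Op 4: best P0=NH2 P1=NH4
Op 5: best P0=NH2 P1=NH4
Op 6: best P0=NH4 P1=NH4
Op 7: best P0=NH1 P1=NH4
Op 8: best P0=NH1 P1=NH4
Op 9: best P0=NH1 P1=NH4
Op 10: best P0=NH2 P1=NH4
Op 11: best P0=NH2 P1=NH4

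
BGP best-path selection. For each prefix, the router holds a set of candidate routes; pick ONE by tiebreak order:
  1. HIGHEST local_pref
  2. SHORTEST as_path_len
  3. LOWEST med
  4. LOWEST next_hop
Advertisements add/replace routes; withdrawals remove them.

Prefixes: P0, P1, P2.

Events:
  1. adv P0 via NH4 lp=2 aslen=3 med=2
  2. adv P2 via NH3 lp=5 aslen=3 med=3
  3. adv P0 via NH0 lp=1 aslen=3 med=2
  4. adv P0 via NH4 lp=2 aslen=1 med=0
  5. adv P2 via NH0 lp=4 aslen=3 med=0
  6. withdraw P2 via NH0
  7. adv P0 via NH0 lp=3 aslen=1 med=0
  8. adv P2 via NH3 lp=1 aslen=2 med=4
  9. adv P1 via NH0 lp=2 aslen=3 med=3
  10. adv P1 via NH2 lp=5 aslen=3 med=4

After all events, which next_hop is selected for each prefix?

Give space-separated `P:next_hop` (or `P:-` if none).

Answer: P0:NH0 P1:NH2 P2:NH3

Derivation:
Op 1: best P0=NH4 P1=- P2=-
Op 2: best P0=NH4 P1=- P2=NH3
Op 3: best P0=NH4 P1=- P2=NH3
Op 4: best P0=NH4 P1=- P2=NH3
Op 5: best P0=NH4 P1=- P2=NH3
Op 6: best P0=NH4 P1=- P2=NH3
Op 7: best P0=NH0 P1=- P2=NH3
Op 8: best P0=NH0 P1=- P2=NH3
Op 9: best P0=NH0 P1=NH0 P2=NH3
Op 10: best P0=NH0 P1=NH2 P2=NH3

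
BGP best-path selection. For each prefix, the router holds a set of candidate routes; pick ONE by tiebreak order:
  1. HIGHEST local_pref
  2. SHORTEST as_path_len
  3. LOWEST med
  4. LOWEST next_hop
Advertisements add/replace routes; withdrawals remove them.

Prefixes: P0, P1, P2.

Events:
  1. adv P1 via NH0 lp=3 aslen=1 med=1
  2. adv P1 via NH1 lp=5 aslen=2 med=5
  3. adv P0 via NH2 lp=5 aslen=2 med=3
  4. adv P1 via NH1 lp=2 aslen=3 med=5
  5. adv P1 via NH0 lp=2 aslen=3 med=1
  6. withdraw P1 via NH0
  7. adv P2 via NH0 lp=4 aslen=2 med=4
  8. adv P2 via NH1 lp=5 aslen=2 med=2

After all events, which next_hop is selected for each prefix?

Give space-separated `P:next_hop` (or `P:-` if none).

Answer: P0:NH2 P1:NH1 P2:NH1

Derivation:
Op 1: best P0=- P1=NH0 P2=-
Op 2: best P0=- P1=NH1 P2=-
Op 3: best P0=NH2 P1=NH1 P2=-
Op 4: best P0=NH2 P1=NH0 P2=-
Op 5: best P0=NH2 P1=NH0 P2=-
Op 6: best P0=NH2 P1=NH1 P2=-
Op 7: best P0=NH2 P1=NH1 P2=NH0
Op 8: best P0=NH2 P1=NH1 P2=NH1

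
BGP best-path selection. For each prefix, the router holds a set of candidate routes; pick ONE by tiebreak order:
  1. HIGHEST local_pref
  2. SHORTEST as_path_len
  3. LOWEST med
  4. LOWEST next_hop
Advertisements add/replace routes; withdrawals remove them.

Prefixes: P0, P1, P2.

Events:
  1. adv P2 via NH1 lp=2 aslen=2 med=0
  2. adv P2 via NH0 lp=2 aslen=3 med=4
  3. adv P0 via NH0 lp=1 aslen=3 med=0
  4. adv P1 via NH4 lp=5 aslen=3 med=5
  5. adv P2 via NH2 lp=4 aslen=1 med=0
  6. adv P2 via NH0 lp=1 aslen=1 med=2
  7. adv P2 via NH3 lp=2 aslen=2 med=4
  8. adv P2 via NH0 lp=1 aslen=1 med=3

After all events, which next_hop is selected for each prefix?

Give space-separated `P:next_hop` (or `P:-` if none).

Op 1: best P0=- P1=- P2=NH1
Op 2: best P0=- P1=- P2=NH1
Op 3: best P0=NH0 P1=- P2=NH1
Op 4: best P0=NH0 P1=NH4 P2=NH1
Op 5: best P0=NH0 P1=NH4 P2=NH2
Op 6: best P0=NH0 P1=NH4 P2=NH2
Op 7: best P0=NH0 P1=NH4 P2=NH2
Op 8: best P0=NH0 P1=NH4 P2=NH2

Answer: P0:NH0 P1:NH4 P2:NH2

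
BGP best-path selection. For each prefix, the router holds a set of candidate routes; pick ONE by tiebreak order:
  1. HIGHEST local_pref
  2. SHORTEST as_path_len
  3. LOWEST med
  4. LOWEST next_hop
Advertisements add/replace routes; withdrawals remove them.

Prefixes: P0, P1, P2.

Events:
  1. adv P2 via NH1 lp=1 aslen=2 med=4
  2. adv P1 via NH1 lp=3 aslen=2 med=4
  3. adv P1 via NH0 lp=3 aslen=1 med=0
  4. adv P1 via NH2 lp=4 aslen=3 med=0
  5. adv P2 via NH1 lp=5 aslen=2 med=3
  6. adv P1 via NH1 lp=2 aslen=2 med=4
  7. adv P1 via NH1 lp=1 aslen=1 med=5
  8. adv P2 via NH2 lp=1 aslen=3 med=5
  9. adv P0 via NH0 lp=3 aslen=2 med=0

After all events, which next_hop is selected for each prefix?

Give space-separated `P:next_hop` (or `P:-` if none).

Op 1: best P0=- P1=- P2=NH1
Op 2: best P0=- P1=NH1 P2=NH1
Op 3: best P0=- P1=NH0 P2=NH1
Op 4: best P0=- P1=NH2 P2=NH1
Op 5: best P0=- P1=NH2 P2=NH1
Op 6: best P0=- P1=NH2 P2=NH1
Op 7: best P0=- P1=NH2 P2=NH1
Op 8: best P0=- P1=NH2 P2=NH1
Op 9: best P0=NH0 P1=NH2 P2=NH1

Answer: P0:NH0 P1:NH2 P2:NH1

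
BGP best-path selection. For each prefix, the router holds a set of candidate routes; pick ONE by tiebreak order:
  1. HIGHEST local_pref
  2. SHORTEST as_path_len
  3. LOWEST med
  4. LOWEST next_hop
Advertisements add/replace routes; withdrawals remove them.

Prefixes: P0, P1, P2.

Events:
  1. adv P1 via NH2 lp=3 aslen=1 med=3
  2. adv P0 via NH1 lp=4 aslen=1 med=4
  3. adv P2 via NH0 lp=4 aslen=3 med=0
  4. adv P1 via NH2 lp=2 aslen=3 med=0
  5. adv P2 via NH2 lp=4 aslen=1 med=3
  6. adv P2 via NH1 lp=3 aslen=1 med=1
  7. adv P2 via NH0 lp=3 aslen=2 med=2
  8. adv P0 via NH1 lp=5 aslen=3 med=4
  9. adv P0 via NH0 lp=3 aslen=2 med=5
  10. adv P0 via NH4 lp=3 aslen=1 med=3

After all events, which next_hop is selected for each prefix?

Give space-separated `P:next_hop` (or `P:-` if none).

Op 1: best P0=- P1=NH2 P2=-
Op 2: best P0=NH1 P1=NH2 P2=-
Op 3: best P0=NH1 P1=NH2 P2=NH0
Op 4: best P0=NH1 P1=NH2 P2=NH0
Op 5: best P0=NH1 P1=NH2 P2=NH2
Op 6: best P0=NH1 P1=NH2 P2=NH2
Op 7: best P0=NH1 P1=NH2 P2=NH2
Op 8: best P0=NH1 P1=NH2 P2=NH2
Op 9: best P0=NH1 P1=NH2 P2=NH2
Op 10: best P0=NH1 P1=NH2 P2=NH2

Answer: P0:NH1 P1:NH2 P2:NH2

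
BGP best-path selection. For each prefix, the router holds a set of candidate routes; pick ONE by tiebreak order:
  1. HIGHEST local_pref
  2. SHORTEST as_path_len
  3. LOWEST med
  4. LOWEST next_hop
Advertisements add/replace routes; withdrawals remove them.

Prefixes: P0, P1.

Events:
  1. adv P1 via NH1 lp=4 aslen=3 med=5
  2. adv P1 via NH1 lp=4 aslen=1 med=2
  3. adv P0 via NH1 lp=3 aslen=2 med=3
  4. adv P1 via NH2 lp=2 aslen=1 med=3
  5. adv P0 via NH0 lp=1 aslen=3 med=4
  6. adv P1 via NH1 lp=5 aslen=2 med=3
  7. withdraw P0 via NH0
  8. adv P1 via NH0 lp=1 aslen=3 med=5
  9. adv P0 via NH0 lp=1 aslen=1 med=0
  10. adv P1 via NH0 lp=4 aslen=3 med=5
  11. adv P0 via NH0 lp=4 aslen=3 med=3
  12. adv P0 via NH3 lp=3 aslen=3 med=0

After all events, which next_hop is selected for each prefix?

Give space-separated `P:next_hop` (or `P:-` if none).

Answer: P0:NH0 P1:NH1

Derivation:
Op 1: best P0=- P1=NH1
Op 2: best P0=- P1=NH1
Op 3: best P0=NH1 P1=NH1
Op 4: best P0=NH1 P1=NH1
Op 5: best P0=NH1 P1=NH1
Op 6: best P0=NH1 P1=NH1
Op 7: best P0=NH1 P1=NH1
Op 8: best P0=NH1 P1=NH1
Op 9: best P0=NH1 P1=NH1
Op 10: best P0=NH1 P1=NH1
Op 11: best P0=NH0 P1=NH1
Op 12: best P0=NH0 P1=NH1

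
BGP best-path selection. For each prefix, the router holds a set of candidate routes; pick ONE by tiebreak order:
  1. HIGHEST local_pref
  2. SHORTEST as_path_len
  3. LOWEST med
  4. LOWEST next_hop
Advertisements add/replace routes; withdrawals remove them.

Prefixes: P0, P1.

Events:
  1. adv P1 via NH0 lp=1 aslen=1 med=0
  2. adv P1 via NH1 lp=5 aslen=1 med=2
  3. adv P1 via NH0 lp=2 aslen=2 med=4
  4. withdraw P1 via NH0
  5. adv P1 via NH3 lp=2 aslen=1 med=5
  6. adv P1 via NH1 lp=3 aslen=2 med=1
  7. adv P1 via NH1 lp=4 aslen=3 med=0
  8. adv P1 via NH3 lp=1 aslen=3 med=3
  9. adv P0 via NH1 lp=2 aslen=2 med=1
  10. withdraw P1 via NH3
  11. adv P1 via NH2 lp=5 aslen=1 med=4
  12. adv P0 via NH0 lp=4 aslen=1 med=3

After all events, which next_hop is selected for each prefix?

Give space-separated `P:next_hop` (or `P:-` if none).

Answer: P0:NH0 P1:NH2

Derivation:
Op 1: best P0=- P1=NH0
Op 2: best P0=- P1=NH1
Op 3: best P0=- P1=NH1
Op 4: best P0=- P1=NH1
Op 5: best P0=- P1=NH1
Op 6: best P0=- P1=NH1
Op 7: best P0=- P1=NH1
Op 8: best P0=- P1=NH1
Op 9: best P0=NH1 P1=NH1
Op 10: best P0=NH1 P1=NH1
Op 11: best P0=NH1 P1=NH2
Op 12: best P0=NH0 P1=NH2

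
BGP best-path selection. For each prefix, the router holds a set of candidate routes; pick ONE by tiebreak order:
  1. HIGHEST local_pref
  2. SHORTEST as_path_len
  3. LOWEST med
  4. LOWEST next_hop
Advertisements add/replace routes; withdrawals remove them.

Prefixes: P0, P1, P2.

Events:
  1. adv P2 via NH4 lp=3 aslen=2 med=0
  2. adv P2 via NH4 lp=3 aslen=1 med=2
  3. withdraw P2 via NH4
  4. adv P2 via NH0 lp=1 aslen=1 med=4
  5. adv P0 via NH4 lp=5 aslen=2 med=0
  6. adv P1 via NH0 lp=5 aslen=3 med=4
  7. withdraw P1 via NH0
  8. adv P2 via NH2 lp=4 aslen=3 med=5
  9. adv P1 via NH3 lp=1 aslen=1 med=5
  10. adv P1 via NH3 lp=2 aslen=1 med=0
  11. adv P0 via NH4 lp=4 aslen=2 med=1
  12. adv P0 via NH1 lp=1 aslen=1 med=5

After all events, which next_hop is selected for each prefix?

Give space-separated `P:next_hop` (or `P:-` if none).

Answer: P0:NH4 P1:NH3 P2:NH2

Derivation:
Op 1: best P0=- P1=- P2=NH4
Op 2: best P0=- P1=- P2=NH4
Op 3: best P0=- P1=- P2=-
Op 4: best P0=- P1=- P2=NH0
Op 5: best P0=NH4 P1=- P2=NH0
Op 6: best P0=NH4 P1=NH0 P2=NH0
Op 7: best P0=NH4 P1=- P2=NH0
Op 8: best P0=NH4 P1=- P2=NH2
Op 9: best P0=NH4 P1=NH3 P2=NH2
Op 10: best P0=NH4 P1=NH3 P2=NH2
Op 11: best P0=NH4 P1=NH3 P2=NH2
Op 12: best P0=NH4 P1=NH3 P2=NH2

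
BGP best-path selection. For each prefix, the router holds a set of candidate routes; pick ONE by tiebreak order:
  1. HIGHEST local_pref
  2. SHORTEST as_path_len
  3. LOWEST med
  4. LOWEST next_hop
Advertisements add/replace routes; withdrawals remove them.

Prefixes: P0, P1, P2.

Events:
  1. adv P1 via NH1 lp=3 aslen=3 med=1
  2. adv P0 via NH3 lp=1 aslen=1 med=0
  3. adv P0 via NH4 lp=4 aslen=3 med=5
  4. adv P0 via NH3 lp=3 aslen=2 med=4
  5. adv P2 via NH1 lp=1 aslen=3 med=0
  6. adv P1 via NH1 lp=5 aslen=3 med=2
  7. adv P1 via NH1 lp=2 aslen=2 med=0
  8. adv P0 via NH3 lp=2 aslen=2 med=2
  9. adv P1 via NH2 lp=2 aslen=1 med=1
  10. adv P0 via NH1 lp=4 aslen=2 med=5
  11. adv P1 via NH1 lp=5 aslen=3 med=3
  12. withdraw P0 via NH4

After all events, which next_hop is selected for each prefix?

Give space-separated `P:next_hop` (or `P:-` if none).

Op 1: best P0=- P1=NH1 P2=-
Op 2: best P0=NH3 P1=NH1 P2=-
Op 3: best P0=NH4 P1=NH1 P2=-
Op 4: best P0=NH4 P1=NH1 P2=-
Op 5: best P0=NH4 P1=NH1 P2=NH1
Op 6: best P0=NH4 P1=NH1 P2=NH1
Op 7: best P0=NH4 P1=NH1 P2=NH1
Op 8: best P0=NH4 P1=NH1 P2=NH1
Op 9: best P0=NH4 P1=NH2 P2=NH1
Op 10: best P0=NH1 P1=NH2 P2=NH1
Op 11: best P0=NH1 P1=NH1 P2=NH1
Op 12: best P0=NH1 P1=NH1 P2=NH1

Answer: P0:NH1 P1:NH1 P2:NH1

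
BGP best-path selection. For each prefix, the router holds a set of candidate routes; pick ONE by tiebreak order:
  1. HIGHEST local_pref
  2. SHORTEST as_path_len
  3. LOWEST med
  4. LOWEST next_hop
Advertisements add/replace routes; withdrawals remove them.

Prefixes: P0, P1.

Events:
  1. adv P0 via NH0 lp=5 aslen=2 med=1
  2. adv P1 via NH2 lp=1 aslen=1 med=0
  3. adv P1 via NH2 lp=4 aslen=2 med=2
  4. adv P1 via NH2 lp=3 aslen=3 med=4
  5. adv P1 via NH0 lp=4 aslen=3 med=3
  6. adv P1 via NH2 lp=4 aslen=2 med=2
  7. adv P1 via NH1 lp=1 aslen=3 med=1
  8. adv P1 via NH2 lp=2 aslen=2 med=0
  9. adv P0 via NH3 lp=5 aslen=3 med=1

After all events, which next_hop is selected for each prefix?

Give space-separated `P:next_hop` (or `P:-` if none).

Answer: P0:NH0 P1:NH0

Derivation:
Op 1: best P0=NH0 P1=-
Op 2: best P0=NH0 P1=NH2
Op 3: best P0=NH0 P1=NH2
Op 4: best P0=NH0 P1=NH2
Op 5: best P0=NH0 P1=NH0
Op 6: best P0=NH0 P1=NH2
Op 7: best P0=NH0 P1=NH2
Op 8: best P0=NH0 P1=NH0
Op 9: best P0=NH0 P1=NH0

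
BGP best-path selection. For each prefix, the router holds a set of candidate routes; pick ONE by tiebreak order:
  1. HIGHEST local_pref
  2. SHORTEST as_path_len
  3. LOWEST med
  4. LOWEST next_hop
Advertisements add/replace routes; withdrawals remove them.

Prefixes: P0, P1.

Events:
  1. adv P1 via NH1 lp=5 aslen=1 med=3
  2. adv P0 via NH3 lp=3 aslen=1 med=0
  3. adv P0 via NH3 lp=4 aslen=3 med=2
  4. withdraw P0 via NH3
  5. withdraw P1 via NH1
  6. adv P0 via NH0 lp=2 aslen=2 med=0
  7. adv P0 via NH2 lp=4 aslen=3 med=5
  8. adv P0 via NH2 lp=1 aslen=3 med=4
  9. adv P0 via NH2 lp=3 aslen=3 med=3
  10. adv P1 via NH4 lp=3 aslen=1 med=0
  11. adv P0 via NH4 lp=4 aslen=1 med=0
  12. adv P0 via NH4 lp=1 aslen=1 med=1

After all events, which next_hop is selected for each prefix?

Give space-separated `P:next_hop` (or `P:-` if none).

Answer: P0:NH2 P1:NH4

Derivation:
Op 1: best P0=- P1=NH1
Op 2: best P0=NH3 P1=NH1
Op 3: best P0=NH3 P1=NH1
Op 4: best P0=- P1=NH1
Op 5: best P0=- P1=-
Op 6: best P0=NH0 P1=-
Op 7: best P0=NH2 P1=-
Op 8: best P0=NH0 P1=-
Op 9: best P0=NH2 P1=-
Op 10: best P0=NH2 P1=NH4
Op 11: best P0=NH4 P1=NH4
Op 12: best P0=NH2 P1=NH4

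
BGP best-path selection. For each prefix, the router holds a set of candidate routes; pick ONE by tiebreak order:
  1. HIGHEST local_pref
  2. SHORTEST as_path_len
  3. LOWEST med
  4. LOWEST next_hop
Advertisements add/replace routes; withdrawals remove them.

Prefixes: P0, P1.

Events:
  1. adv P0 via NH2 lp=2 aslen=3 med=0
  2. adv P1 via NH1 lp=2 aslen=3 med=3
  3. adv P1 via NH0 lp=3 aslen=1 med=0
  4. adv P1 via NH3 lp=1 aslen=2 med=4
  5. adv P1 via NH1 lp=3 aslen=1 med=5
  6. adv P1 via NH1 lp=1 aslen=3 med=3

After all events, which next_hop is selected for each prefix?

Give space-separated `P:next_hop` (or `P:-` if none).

Op 1: best P0=NH2 P1=-
Op 2: best P0=NH2 P1=NH1
Op 3: best P0=NH2 P1=NH0
Op 4: best P0=NH2 P1=NH0
Op 5: best P0=NH2 P1=NH0
Op 6: best P0=NH2 P1=NH0

Answer: P0:NH2 P1:NH0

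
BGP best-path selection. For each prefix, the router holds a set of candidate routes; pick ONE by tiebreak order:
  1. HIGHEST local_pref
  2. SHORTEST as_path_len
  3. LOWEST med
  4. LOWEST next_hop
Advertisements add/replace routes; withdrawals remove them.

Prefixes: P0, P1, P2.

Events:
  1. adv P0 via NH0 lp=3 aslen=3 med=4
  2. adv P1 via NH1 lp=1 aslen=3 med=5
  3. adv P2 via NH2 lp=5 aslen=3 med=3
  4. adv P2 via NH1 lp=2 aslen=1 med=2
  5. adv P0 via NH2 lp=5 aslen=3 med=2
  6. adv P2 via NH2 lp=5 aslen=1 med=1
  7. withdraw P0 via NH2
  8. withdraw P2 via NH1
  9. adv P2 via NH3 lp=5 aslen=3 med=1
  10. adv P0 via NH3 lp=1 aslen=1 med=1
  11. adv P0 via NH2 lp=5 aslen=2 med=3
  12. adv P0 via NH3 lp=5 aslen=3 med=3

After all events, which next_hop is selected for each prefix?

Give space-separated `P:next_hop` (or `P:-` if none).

Answer: P0:NH2 P1:NH1 P2:NH2

Derivation:
Op 1: best P0=NH0 P1=- P2=-
Op 2: best P0=NH0 P1=NH1 P2=-
Op 3: best P0=NH0 P1=NH1 P2=NH2
Op 4: best P0=NH0 P1=NH1 P2=NH2
Op 5: best P0=NH2 P1=NH1 P2=NH2
Op 6: best P0=NH2 P1=NH1 P2=NH2
Op 7: best P0=NH0 P1=NH1 P2=NH2
Op 8: best P0=NH0 P1=NH1 P2=NH2
Op 9: best P0=NH0 P1=NH1 P2=NH2
Op 10: best P0=NH0 P1=NH1 P2=NH2
Op 11: best P0=NH2 P1=NH1 P2=NH2
Op 12: best P0=NH2 P1=NH1 P2=NH2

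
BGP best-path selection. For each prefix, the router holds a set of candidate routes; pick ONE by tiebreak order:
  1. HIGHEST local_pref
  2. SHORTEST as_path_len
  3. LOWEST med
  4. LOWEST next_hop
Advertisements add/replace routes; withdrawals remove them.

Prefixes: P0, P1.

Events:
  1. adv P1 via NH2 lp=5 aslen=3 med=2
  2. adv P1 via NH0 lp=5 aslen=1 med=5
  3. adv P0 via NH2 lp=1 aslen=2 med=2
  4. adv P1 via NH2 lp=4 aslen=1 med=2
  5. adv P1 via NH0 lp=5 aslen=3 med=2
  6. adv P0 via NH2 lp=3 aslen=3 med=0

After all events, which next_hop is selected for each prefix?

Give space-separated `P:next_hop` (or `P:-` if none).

Answer: P0:NH2 P1:NH0

Derivation:
Op 1: best P0=- P1=NH2
Op 2: best P0=- P1=NH0
Op 3: best P0=NH2 P1=NH0
Op 4: best P0=NH2 P1=NH0
Op 5: best P0=NH2 P1=NH0
Op 6: best P0=NH2 P1=NH0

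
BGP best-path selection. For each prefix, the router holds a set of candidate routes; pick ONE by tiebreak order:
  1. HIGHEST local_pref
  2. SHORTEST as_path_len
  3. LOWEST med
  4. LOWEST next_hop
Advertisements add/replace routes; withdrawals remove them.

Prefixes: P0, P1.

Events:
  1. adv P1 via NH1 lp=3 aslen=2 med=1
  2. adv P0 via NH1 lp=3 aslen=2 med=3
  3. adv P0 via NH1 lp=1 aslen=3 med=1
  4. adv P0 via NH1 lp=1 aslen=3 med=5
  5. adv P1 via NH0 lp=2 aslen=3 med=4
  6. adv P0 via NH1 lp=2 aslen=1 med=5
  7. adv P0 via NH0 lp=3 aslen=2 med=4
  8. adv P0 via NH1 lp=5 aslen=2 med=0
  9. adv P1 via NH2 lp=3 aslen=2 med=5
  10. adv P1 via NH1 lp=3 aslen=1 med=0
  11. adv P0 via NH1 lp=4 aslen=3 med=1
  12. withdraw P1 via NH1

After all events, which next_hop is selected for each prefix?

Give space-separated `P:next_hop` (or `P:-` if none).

Op 1: best P0=- P1=NH1
Op 2: best P0=NH1 P1=NH1
Op 3: best P0=NH1 P1=NH1
Op 4: best P0=NH1 P1=NH1
Op 5: best P0=NH1 P1=NH1
Op 6: best P0=NH1 P1=NH1
Op 7: best P0=NH0 P1=NH1
Op 8: best P0=NH1 P1=NH1
Op 9: best P0=NH1 P1=NH1
Op 10: best P0=NH1 P1=NH1
Op 11: best P0=NH1 P1=NH1
Op 12: best P0=NH1 P1=NH2

Answer: P0:NH1 P1:NH2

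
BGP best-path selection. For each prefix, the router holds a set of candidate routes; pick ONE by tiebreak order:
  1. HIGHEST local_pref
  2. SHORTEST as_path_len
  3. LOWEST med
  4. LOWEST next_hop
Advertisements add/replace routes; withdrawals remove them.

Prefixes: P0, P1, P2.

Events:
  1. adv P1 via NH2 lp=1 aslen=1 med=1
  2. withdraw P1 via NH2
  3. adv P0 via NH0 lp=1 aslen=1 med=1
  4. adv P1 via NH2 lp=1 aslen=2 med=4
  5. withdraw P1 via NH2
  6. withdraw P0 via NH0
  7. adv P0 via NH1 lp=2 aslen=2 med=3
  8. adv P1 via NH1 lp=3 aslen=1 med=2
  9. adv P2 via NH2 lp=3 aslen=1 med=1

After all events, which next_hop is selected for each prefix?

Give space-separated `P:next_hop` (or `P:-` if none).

Answer: P0:NH1 P1:NH1 P2:NH2

Derivation:
Op 1: best P0=- P1=NH2 P2=-
Op 2: best P0=- P1=- P2=-
Op 3: best P0=NH0 P1=- P2=-
Op 4: best P0=NH0 P1=NH2 P2=-
Op 5: best P0=NH0 P1=- P2=-
Op 6: best P0=- P1=- P2=-
Op 7: best P0=NH1 P1=- P2=-
Op 8: best P0=NH1 P1=NH1 P2=-
Op 9: best P0=NH1 P1=NH1 P2=NH2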